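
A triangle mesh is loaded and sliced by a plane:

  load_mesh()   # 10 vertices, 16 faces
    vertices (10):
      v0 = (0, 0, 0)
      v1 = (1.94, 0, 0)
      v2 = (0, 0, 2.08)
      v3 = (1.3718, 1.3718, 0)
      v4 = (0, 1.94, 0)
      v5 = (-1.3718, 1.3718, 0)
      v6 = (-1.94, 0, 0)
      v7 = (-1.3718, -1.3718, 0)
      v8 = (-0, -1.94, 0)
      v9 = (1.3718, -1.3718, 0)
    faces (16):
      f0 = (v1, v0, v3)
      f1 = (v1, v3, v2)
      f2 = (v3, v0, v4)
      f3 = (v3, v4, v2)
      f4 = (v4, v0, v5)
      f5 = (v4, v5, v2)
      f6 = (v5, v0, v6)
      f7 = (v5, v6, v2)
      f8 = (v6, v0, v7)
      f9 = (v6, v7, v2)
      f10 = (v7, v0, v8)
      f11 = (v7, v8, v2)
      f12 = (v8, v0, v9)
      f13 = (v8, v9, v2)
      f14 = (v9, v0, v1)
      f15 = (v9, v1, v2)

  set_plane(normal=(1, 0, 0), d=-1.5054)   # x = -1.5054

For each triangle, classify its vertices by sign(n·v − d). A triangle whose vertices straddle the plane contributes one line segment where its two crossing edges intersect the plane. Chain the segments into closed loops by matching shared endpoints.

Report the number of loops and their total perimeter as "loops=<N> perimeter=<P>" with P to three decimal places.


Straddling triangles (4 of 16):
  (v5,v0,v6) [++-] → (-1.5054, 0, 0)–(-1.5054, 1.04925, 0)  len=1.0493
  (v5,v6,v2) [+-+] → (-1.5054, 1.04925, 0)–(-1.5054, 0, 0.465963)  len=1.1481
  (v6,v0,v7) [-++] → (-1.5054, 0, 0)–(-1.5054, -1.04925, 0)  len=1.0493
  (v6,v7,v2) [-++] → (-1.5054, -1.04925, 0)–(-1.5054, 0, 0.465963)  len=1.1481

Chained into 1 loop(s):
  loop 1: 4 segments, perimeter = 4.3946
Total perimeter = 4.395

loops=1 perimeter=4.395


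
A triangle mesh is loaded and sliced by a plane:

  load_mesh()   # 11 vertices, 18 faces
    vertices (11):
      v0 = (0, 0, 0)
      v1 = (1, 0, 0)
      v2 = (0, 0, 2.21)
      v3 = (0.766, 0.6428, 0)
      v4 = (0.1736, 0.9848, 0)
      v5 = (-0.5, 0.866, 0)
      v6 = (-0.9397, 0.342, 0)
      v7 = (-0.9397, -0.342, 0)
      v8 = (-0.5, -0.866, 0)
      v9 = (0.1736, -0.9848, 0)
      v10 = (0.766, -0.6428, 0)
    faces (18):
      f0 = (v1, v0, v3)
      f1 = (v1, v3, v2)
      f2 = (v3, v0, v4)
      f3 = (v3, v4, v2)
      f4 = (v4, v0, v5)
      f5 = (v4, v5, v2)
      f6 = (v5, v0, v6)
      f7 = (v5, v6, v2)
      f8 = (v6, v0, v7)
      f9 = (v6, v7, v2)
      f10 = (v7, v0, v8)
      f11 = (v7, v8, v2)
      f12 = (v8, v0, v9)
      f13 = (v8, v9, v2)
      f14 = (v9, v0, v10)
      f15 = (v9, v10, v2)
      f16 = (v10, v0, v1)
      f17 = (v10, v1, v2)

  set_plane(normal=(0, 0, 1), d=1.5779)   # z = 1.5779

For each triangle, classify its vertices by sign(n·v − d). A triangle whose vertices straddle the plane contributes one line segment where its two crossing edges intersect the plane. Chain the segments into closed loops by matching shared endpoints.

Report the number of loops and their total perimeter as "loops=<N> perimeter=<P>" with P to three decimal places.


Straddling triangles (9 of 18):
  (v1,v3,v2) [--+] → (0.21909, 0.183852, 1.5779)–(0.286018, 0, 1.5779)  len=0.1957
  (v3,v4,v2) [--+] → (0.0496527, 0.281671, 1.5779)–(0.21909, 0.183852, 1.5779)  len=0.1956
  (v4,v5,v2) [--+] → (-0.143009, 0.247692, 1.5779)–(0.0496527, 0.281671, 1.5779)  len=0.1956
  (v5,v6,v2) [--+] → (-0.268771, 0.0978182, 1.5779)–(-0.143009, 0.247692, 1.5779)  len=0.1956
  (v6,v7,v2) [--+] → (-0.268771, -0.0978182, 1.5779)–(-0.268771, 0.0978182, 1.5779)  len=0.1956
  (v7,v8,v2) [--+] → (-0.143009, -0.247692, 1.5779)–(-0.268771, -0.0978182, 1.5779)  len=0.1956
  (v8,v9,v2) [--+] → (0.0496527, -0.281671, 1.5779)–(-0.143009, -0.247692, 1.5779)  len=0.1956
  (v9,v10,v2) [--+] → (0.21909, -0.183852, 1.5779)–(0.0496527, -0.281671, 1.5779)  len=0.1956
  (v10,v1,v2) [--+] → (0.286018, 0, 1.5779)–(0.21909, -0.183852, 1.5779)  len=0.1957

Chained into 1 loop(s):
  loop 1: 9 segments, perimeter = 1.7608
Total perimeter = 1.761

loops=1 perimeter=1.761


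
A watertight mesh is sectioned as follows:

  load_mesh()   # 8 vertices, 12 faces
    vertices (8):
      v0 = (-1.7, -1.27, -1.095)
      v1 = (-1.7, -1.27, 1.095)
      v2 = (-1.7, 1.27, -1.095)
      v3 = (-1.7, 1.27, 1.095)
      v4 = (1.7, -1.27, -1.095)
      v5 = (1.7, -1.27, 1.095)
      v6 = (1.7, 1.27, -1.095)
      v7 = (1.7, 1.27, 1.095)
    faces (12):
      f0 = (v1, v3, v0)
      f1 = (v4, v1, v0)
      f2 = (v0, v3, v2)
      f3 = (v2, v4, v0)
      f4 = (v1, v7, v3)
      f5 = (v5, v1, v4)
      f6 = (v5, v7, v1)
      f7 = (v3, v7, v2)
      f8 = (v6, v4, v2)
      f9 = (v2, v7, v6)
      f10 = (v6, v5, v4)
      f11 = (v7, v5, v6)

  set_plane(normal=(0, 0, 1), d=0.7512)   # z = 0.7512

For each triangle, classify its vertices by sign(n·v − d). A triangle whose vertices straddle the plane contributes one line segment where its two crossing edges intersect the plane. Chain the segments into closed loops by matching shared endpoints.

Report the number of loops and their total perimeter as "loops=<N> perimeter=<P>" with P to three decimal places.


Straddling triangles (8 of 12):
  (v1,v3,v0) [++-] → (-1.7, 0.871255, 0.7512)–(-1.7, -1.27, 0.7512)  len=2.1413
  (v4,v1,v0) [-+-] → (-1.16625, -1.27, 0.7512)–(-1.7, -1.27, 0.7512)  len=0.5338
  (v0,v3,v2) [-+-] → (-1.7, 0.871255, 0.7512)–(-1.7, 1.27, 0.7512)  len=0.3987
  (v5,v1,v4) [++-] → (-1.16625, -1.27, 0.7512)–(1.7, -1.27, 0.7512)  len=2.8662
  (v3,v7,v2) [++-] → (1.16625, 1.27, 0.7512)–(-1.7, 1.27, 0.7512)  len=2.8662
  (v2,v7,v6) [-+-] → (1.16625, 1.27, 0.7512)–(1.7, 1.27, 0.7512)  len=0.5338
  (v6,v5,v4) [-+-] → (1.7, -0.871255, 0.7512)–(1.7, -1.27, 0.7512)  len=0.3987
  (v7,v5,v6) [++-] → (1.7, -0.871255, 0.7512)–(1.7, 1.27, 0.7512)  len=2.1413

Chained into 1 loop(s):
  loop 1: 8 segments, perimeter = 11.8800
Total perimeter = 11.880

loops=1 perimeter=11.880


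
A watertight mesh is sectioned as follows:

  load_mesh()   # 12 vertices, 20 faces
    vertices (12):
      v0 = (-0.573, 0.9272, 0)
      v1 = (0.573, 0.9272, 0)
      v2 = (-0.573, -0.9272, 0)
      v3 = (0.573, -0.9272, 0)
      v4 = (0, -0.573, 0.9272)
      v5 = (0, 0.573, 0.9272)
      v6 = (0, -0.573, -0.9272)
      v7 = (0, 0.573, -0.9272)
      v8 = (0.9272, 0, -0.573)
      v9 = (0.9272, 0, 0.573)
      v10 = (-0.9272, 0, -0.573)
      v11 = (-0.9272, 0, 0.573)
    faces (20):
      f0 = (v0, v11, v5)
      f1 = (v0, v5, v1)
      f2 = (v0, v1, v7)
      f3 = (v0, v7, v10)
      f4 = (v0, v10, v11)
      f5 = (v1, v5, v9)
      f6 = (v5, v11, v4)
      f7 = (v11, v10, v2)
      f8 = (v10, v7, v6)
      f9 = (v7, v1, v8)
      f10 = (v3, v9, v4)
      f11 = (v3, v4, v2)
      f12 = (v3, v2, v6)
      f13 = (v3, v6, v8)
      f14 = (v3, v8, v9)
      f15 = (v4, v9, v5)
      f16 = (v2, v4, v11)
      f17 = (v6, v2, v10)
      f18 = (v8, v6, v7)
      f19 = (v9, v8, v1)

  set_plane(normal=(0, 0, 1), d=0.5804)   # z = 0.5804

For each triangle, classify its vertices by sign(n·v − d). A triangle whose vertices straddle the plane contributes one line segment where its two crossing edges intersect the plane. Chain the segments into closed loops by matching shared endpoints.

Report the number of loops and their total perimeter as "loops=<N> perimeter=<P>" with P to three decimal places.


loops=1 perimeter=4.828

Straddling triangles (8 of 20):
  (v0,v11,v5) [--+] → (-0.907829, 0.0119712, 0.5804)–(-0.214319, 0.705481, 0.5804)  len=0.9808
  (v0,v5,v1) [-+-] → (-0.214319, 0.705481, 0.5804)–(0.214319, 0.705481, 0.5804)  len=0.4286
  (v1,v5,v9) [-+-] → (0.214319, 0.705481, 0.5804)–(0.907829, 0.0119712, 0.5804)  len=0.9808
  (v5,v11,v4) [+-+] → (-0.907829, 0.0119712, 0.5804)–(-0.907829, -0.0119712, 0.5804)  len=0.0239
  (v3,v9,v4) [--+] → (0.907829, -0.0119712, 0.5804)–(0.214319, -0.705481, 0.5804)  len=0.9808
  (v3,v4,v2) [-+-] → (0.214319, -0.705481, 0.5804)–(-0.214319, -0.705481, 0.5804)  len=0.4286
  (v4,v9,v5) [+-+] → (0.907829, -0.0119712, 0.5804)–(0.907829, 0.0119712, 0.5804)  len=0.0239
  (v2,v4,v11) [-+-] → (-0.214319, -0.705481, 0.5804)–(-0.907829, -0.0119712, 0.5804)  len=0.9808

Chained into 1 loop(s):
  loop 1: 8 segments, perimeter = 4.8282
Total perimeter = 4.828


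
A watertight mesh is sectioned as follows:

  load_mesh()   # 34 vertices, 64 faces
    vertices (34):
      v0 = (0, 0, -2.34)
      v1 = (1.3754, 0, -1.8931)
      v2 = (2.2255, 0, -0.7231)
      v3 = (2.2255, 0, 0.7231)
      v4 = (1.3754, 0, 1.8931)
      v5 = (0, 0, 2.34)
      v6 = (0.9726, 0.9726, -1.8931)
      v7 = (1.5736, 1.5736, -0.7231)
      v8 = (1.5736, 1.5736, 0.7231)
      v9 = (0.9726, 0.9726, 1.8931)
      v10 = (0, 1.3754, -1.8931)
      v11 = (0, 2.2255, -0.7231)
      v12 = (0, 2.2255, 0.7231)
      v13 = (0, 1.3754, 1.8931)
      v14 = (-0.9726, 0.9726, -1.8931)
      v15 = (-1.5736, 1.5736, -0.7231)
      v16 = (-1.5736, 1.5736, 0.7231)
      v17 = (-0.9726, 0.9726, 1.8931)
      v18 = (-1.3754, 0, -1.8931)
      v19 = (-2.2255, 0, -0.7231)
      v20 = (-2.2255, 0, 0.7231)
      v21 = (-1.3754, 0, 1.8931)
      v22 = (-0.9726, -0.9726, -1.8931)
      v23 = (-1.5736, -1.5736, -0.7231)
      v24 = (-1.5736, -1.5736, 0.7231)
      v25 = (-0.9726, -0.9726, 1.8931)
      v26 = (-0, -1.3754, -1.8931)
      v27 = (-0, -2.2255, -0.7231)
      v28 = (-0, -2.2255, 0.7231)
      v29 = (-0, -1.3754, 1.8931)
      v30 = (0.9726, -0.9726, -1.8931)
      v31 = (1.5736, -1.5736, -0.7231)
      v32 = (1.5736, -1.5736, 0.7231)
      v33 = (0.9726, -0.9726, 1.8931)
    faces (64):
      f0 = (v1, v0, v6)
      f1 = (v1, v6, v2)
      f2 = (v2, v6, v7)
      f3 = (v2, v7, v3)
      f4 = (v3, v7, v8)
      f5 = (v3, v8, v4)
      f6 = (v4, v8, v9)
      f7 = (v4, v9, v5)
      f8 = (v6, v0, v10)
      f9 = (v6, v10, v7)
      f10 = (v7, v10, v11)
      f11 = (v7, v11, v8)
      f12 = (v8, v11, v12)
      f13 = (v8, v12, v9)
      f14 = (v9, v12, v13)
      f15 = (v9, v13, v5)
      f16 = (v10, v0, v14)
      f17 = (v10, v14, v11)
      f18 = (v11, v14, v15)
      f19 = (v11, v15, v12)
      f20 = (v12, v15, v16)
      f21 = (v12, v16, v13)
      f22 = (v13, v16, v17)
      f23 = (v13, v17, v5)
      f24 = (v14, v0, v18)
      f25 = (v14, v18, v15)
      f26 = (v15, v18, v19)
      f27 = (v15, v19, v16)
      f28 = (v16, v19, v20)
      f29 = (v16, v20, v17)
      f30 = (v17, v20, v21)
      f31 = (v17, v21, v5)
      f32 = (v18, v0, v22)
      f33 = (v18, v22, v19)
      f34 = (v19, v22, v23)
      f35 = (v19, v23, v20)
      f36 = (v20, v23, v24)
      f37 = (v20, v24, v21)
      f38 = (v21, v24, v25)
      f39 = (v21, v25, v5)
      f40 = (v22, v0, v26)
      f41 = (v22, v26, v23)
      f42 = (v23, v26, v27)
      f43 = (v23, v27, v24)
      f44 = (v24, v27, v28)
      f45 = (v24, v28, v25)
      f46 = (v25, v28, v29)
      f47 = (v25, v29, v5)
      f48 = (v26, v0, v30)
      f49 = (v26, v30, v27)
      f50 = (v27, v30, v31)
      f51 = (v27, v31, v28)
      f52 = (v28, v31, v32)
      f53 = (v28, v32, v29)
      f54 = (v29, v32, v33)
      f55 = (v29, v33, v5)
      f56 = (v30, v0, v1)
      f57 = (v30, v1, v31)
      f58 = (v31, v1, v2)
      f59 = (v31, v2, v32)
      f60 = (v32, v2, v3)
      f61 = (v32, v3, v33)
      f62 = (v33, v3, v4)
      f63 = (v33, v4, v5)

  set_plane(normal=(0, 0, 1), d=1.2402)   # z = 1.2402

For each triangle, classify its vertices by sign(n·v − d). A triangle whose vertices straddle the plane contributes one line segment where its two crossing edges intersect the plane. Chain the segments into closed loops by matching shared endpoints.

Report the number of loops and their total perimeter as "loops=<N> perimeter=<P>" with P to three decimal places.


Straddling triangles (16 of 64):
  (v3,v8,v4) [--+] → (1.486, 0.878123, 1.2402)–(1.84978, 0, 1.2402)  len=0.9505
  (v4,v8,v9) [+-+] → (1.486, 0.878123, 1.2402)–(1.30798, 1.30798, 1.2402)  len=0.4653
  (v8,v12,v9) [--+] → (0.429856, 1.67176, 1.2402)–(1.30798, 1.30798, 1.2402)  len=0.9505
  (v9,v12,v13) [+-+] → (0.429856, 1.67176, 1.2402)–(0, 1.84978, 1.2402)  len=0.4653
  (v12,v16,v13) [--+] → (-0.878123, 1.486, 1.2402)–(0, 1.84978, 1.2402)  len=0.9505
  (v13,v16,v17) [+-+] → (-0.878123, 1.486, 1.2402)–(-1.30798, 1.30798, 1.2402)  len=0.4653
  (v16,v20,v17) [--+] → (-1.67176, 0.429856, 1.2402)–(-1.30798, 1.30798, 1.2402)  len=0.9505
  (v17,v20,v21) [+-+] → (-1.67176, 0.429856, 1.2402)–(-1.84978, 0, 1.2402)  len=0.4653
  (v20,v24,v21) [--+] → (-1.486, -0.878123, 1.2402)–(-1.84978, 0, 1.2402)  len=0.9505
  (v21,v24,v25) [+-+] → (-1.486, -0.878123, 1.2402)–(-1.30798, -1.30798, 1.2402)  len=0.4653
  (v24,v28,v25) [--+] → (-0.429856, -1.67176, 1.2402)–(-1.30798, -1.30798, 1.2402)  len=0.9505
  (v25,v28,v29) [+-+] → (-0.429856, -1.67176, 1.2402)–(0, -1.84978, 1.2402)  len=0.4653
  (v28,v32,v29) [--+] → (0.878123, -1.486, 1.2402)–(0, -1.84978, 1.2402)  len=0.9505
  (v29,v32,v33) [+-+] → (0.878123, -1.486, 1.2402)–(1.30798, -1.30798, 1.2402)  len=0.4653
  (v32,v3,v33) [--+] → (1.67176, -0.429856, 1.2402)–(1.30798, -1.30798, 1.2402)  len=0.9505
  (v33,v3,v4) [+-+] → (1.67176, -0.429856, 1.2402)–(1.84978, 0, 1.2402)  len=0.4653

Chained into 1 loop(s):
  loop 1: 16 segments, perimeter = 11.3260
Total perimeter = 11.326

loops=1 perimeter=11.326


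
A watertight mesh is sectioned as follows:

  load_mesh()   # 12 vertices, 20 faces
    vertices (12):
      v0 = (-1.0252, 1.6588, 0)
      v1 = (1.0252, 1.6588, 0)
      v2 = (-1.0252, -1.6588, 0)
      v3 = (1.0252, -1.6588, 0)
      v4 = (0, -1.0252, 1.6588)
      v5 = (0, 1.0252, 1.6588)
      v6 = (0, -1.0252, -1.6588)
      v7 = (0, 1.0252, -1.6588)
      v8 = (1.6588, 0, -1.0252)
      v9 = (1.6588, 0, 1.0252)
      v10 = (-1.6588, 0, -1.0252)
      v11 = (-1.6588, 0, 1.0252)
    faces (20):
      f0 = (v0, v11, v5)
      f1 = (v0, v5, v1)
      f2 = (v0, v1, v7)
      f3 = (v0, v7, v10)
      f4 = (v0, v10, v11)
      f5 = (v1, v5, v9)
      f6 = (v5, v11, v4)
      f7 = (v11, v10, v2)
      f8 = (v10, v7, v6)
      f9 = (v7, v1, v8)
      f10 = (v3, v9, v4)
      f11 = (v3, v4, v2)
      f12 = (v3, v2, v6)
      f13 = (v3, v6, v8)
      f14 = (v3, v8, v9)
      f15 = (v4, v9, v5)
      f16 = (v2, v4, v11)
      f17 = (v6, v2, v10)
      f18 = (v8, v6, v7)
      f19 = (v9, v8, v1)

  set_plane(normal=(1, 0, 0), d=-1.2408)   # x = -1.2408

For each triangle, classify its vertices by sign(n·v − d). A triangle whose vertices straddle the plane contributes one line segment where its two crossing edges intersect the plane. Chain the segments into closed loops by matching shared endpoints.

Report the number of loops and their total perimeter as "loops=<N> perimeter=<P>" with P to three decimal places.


loops=1 perimeter=7.158

Straddling triangles (8 of 20):
  (v0,v11,v5) [+-+] → (-1.2408, 1.09435, 0.348853)–(-1.2408, 0.25834, 1.18486)  len=1.1823
  (v0,v7,v10) [++-] → (-1.2408, 0.25834, -1.18486)–(-1.2408, 1.09435, -0.348853)  len=1.1823
  (v0,v10,v11) [+--] → (-1.2408, 1.09435, -0.348853)–(-1.2408, 1.09435, 0.348853)  len=0.6977
  (v5,v11,v4) [+-+] → (-1.2408, 0.25834, 1.18486)–(-1.2408, -0.25834, 1.18486)  len=0.5167
  (v11,v10,v2) [--+] → (-1.2408, -1.09435, -0.348853)–(-1.2408, -1.09435, 0.348853)  len=0.6977
  (v10,v7,v6) [-++] → (-1.2408, 0.25834, -1.18486)–(-1.2408, -0.25834, -1.18486)  len=0.5167
  (v2,v4,v11) [++-] → (-1.2408, -0.25834, 1.18486)–(-1.2408, -1.09435, 0.348853)  len=1.1823
  (v6,v2,v10) [++-] → (-1.2408, -1.09435, -0.348853)–(-1.2408, -0.25834, -1.18486)  len=1.1823

Chained into 1 loop(s):
  loop 1: 8 segments, perimeter = 7.1579
Total perimeter = 7.158


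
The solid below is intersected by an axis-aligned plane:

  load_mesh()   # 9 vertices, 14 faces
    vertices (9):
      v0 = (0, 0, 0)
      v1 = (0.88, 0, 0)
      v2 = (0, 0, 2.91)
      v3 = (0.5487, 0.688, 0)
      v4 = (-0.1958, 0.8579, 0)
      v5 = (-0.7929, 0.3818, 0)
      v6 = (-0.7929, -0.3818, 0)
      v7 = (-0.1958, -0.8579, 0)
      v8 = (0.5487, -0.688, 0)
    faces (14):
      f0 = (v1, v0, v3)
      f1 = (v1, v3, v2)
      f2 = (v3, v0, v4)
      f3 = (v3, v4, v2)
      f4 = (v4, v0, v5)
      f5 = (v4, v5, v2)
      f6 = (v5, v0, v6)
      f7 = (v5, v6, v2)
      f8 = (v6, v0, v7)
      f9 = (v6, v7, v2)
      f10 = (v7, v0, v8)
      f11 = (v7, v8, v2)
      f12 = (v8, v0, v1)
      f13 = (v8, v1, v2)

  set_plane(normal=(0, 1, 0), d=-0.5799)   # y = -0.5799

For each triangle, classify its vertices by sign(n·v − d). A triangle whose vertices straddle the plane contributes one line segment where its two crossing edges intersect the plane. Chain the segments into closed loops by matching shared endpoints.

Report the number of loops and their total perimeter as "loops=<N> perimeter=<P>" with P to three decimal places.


Straddling triangles (6 of 14):
  (v6,v0,v7) [++-] → (-0.132352, -0.5799, 0)–(-0.544453, -0.5799, 0)  len=0.4121
  (v6,v7,v2) [+-+] → (-0.544453, -0.5799, 0)–(-0.132352, -0.5799, 0.942977)  len=1.0291
  (v7,v0,v8) [-+-] → (-0.132352, -0.5799, 0)–(0.462487, -0.5799, 0)  len=0.5948
  (v7,v8,v2) [--+] → (0.462487, -0.5799, 0.457225)–(-0.132352, -0.5799, 0.942977)  len=0.7680
  (v8,v0,v1) [-++] → (0.462487, -0.5799, 0)–(0.600755, -0.5799, 0)  len=0.1383
  (v8,v1,v2) [-++] → (0.600755, -0.5799, 0)–(0.462487, -0.5799, 0.457225)  len=0.4777

Chained into 1 loop(s):
  loop 1: 6 segments, perimeter = 3.4200
Total perimeter = 3.420

loops=1 perimeter=3.420


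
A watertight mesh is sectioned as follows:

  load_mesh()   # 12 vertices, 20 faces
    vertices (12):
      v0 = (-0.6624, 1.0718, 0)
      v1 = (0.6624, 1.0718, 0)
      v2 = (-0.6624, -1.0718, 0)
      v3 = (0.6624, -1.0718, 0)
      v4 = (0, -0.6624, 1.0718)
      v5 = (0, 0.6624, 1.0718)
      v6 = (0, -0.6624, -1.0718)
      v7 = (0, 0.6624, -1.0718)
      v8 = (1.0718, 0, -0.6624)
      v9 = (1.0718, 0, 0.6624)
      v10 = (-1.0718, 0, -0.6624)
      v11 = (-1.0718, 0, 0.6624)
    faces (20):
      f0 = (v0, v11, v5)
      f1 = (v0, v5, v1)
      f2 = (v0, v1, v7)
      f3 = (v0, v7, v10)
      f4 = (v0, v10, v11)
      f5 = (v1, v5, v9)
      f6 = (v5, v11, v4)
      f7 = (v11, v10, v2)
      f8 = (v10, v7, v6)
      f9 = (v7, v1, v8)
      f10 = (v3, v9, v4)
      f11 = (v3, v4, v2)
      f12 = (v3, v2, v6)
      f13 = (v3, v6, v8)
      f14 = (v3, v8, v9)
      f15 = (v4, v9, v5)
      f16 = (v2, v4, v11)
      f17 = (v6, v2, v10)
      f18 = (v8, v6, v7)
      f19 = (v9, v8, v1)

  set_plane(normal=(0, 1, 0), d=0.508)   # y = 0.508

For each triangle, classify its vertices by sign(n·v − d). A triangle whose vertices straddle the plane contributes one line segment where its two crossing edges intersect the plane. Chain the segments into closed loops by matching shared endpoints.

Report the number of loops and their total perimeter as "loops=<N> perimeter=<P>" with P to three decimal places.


Straddling triangles (10 of 20):
  (v0,v11,v5) [+-+] → (-0.877757, 0.508, 0.348443)–(-0.249828, 0.508, 0.976372)  len=0.8880
  (v0,v7,v10) [++-] → (-0.249828, 0.508, -0.976372)–(-0.877757, 0.508, -0.348443)  len=0.8880
  (v0,v10,v11) [+--] → (-0.877757, 0.508, -0.348443)–(-0.877757, 0.508, 0.348443)  len=0.6969
  (v1,v5,v9) [++-] → (0.249828, 0.508, 0.976372)–(0.877757, 0.508, 0.348443)  len=0.8880
  (v5,v11,v4) [+--] → (-0.249828, 0.508, 0.976372)–(0, 0.508, 1.0718)  len=0.2674
  (v10,v7,v6) [-+-] → (-0.249828, 0.508, -0.976372)–(0, 0.508, -1.0718)  len=0.2674
  (v7,v1,v8) [++-] → (0.877757, 0.508, -0.348443)–(0.249828, 0.508, -0.976372)  len=0.8880
  (v4,v9,v5) [--+] → (0.249828, 0.508, 0.976372)–(0, 0.508, 1.0718)  len=0.2674
  (v8,v6,v7) [--+] → (0, 0.508, -1.0718)–(0.249828, 0.508, -0.976372)  len=0.2674
  (v9,v8,v1) [--+] → (0.877757, 0.508, -0.348443)–(0.877757, 0.508, 0.348443)  len=0.6969

Chained into 1 loop(s):
  loop 1: 10 segments, perimeter = 6.0156
Total perimeter = 6.016

loops=1 perimeter=6.016


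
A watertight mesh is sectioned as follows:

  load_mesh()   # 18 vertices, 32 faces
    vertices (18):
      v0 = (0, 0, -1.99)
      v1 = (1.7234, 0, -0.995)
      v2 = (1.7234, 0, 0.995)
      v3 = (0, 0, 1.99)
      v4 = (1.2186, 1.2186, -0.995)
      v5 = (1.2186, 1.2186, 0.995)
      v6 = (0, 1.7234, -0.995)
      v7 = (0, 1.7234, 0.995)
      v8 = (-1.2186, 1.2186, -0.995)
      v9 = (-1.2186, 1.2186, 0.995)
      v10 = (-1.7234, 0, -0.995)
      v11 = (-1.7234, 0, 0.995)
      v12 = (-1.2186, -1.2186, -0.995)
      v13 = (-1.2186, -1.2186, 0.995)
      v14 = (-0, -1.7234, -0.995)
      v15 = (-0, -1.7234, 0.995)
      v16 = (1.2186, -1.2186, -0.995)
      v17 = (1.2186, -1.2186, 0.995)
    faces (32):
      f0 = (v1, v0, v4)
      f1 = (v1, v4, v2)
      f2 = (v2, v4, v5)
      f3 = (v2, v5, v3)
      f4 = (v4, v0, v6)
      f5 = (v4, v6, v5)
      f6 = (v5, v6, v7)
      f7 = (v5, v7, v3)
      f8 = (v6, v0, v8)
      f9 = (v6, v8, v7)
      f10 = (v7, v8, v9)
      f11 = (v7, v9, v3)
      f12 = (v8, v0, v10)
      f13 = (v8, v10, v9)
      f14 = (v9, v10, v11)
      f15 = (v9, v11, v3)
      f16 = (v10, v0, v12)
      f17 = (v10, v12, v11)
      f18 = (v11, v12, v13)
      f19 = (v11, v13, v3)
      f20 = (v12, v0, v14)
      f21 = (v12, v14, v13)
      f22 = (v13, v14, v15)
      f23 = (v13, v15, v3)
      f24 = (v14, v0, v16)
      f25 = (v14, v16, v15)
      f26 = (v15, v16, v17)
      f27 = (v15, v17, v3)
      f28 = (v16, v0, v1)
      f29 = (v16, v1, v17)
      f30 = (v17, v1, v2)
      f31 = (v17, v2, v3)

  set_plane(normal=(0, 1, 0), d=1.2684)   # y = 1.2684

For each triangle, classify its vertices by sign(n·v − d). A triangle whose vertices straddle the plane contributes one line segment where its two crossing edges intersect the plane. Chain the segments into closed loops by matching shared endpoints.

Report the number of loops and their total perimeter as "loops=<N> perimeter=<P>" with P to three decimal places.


Straddling triangles (8 of 32):
  (v4,v0,v6) [--+] → (0, 1.2684, -1.25769)–(1.09838, 1.2684, -0.995)  len=1.1294
  (v4,v6,v5) [-+-] → (1.09838, 1.2684, -0.995)–(1.09838, 1.2684, 0.798681)  len=1.7937
  (v5,v6,v7) [-++] → (1.09838, 1.2684, 0.798681)–(1.09838, 1.2684, 0.995)  len=0.1963
  (v5,v7,v3) [-+-] → (1.09838, 1.2684, 0.995)–(0, 1.2684, 1.25769)  len=1.1294
  (v6,v0,v8) [+--] → (0, 1.2684, -1.25769)–(-1.09838, 1.2684, -0.995)  len=1.1294
  (v6,v8,v7) [+-+] → (-1.09838, 1.2684, -0.995)–(-1.09838, 1.2684, -0.798681)  len=0.1963
  (v7,v8,v9) [+--] → (-1.09838, 1.2684, -0.798681)–(-1.09838, 1.2684, 0.995)  len=1.7937
  (v7,v9,v3) [+--] → (-1.09838, 1.2684, 0.995)–(0, 1.2684, 1.25769)  len=1.1294

Chained into 1 loop(s):
  loop 1: 8 segments, perimeter = 8.4974
Total perimeter = 8.497

loops=1 perimeter=8.497


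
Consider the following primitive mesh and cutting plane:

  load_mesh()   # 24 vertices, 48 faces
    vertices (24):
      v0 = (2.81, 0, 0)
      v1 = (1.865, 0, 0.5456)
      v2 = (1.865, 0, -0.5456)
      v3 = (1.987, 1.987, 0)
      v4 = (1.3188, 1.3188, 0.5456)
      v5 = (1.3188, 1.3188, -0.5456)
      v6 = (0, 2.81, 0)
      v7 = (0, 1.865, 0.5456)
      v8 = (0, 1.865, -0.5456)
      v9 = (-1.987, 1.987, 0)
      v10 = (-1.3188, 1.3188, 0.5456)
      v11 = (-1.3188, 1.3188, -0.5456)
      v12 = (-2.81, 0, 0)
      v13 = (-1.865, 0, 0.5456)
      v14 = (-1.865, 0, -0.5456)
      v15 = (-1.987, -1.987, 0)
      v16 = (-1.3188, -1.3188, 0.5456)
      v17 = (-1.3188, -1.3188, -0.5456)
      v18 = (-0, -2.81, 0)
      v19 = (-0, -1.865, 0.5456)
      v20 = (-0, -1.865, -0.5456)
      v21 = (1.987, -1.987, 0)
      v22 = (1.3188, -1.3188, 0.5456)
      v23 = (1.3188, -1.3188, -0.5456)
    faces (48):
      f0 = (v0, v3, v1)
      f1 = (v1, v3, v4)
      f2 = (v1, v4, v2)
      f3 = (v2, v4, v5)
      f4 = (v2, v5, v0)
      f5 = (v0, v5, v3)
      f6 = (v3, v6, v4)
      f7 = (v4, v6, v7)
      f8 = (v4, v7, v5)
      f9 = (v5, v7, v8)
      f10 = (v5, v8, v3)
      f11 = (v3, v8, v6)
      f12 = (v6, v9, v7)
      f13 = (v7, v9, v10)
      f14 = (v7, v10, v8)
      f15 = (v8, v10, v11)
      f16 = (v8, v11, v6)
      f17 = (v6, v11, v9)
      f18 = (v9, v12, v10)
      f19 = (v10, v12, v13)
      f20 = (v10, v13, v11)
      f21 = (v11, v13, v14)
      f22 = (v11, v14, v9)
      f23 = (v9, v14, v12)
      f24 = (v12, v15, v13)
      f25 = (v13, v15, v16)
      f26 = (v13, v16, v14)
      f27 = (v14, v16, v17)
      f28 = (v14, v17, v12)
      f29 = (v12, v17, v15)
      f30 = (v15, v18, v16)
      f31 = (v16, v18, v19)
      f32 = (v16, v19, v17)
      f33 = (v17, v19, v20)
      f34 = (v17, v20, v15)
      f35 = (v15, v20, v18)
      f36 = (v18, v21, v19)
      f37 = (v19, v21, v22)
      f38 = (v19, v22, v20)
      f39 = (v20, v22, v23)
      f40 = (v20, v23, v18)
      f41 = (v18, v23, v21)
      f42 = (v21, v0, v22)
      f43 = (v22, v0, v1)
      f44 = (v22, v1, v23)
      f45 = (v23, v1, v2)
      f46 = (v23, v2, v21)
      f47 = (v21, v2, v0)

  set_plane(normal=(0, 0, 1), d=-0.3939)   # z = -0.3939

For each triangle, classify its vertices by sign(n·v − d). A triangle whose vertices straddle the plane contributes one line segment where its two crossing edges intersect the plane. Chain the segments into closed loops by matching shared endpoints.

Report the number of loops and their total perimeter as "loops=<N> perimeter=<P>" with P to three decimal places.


Straddling triangles (32 of 48):
  (v1,v4,v2) [++-] → (1.78907, 0.183341, -0.3939)–(1.865, 0, -0.3939)  len=0.1984
  (v2,v4,v5) [-+-] → (1.78907, 0.183341, -0.3939)–(1.3188, 1.3188, -0.3939)  len=1.2290
  (v2,v5,v0) [--+] → (1.73342, 0.952118, -0.3939)–(2.12775, 0, -0.3939)  len=1.0305
  (v0,v5,v3) [+-+] → (1.73342, 0.952118, -0.3939)–(1.50459, 1.50459, -0.3939)  len=0.5980
  (v4,v7,v5) [++-] → (1.13546, 1.39473, -0.3939)–(1.3188, 1.3188, -0.3939)  len=0.1984
  (v5,v7,v8) [-+-] → (1.13546, 1.39473, -0.3939)–(0, 1.865, -0.3939)  len=1.2290
  (v5,v8,v3) [--+] → (0.55247, 1.89892, -0.3939)–(1.50459, 1.50459, -0.3939)  len=1.0305
  (v3,v8,v6) [+-+] → (0.55247, 1.89892, -0.3939)–(0, 2.12775, -0.3939)  len=0.5980
  (v7,v10,v8) [++-] → (-0.183341, 1.78907, -0.3939)–(0, 1.865, -0.3939)  len=0.1984
  (v8,v10,v11) [-+-] → (-0.183341, 1.78907, -0.3939)–(-1.3188, 1.3188, -0.3939)  len=1.2290
  (v8,v11,v6) [--+] → (-0.952118, 1.73342, -0.3939)–(0, 2.12775, -0.3939)  len=1.0305
  (v6,v11,v9) [+-+] → (-0.952118, 1.73342, -0.3939)–(-1.50459, 1.50459, -0.3939)  len=0.5980
  (v10,v13,v11) [++-] → (-1.39473, 1.13546, -0.3939)–(-1.3188, 1.3188, -0.3939)  len=0.1984
  (v11,v13,v14) [-+-] → (-1.39473, 1.13546, -0.3939)–(-1.865, 0, -0.3939)  len=1.2290
  (v11,v14,v9) [--+] → (-1.89892, 0.55247, -0.3939)–(-1.50459, 1.50459, -0.3939)  len=1.0305
  (v9,v14,v12) [+-+] → (-1.89892, 0.55247, -0.3939)–(-2.12775, 0, -0.3939)  len=0.5980
  (v13,v16,v14) [++-] → (-1.78907, -0.183341, -0.3939)–(-1.865, 0, -0.3939)  len=0.1984
  (v14,v16,v17) [-+-] → (-1.78907, -0.183341, -0.3939)–(-1.3188, -1.3188, -0.3939)  len=1.2290
  (v14,v17,v12) [--+] → (-1.73342, -0.952118, -0.3939)–(-2.12775, 0, -0.3939)  len=1.0305
  (v12,v17,v15) [+-+] → (-1.73342, -0.952118, -0.3939)–(-1.50459, -1.50459, -0.3939)  len=0.5980
  (v16,v19,v17) [++-] → (-1.13546, -1.39473, -0.3939)–(-1.3188, -1.3188, -0.3939)  len=0.1984
  (v17,v19,v20) [-+-] → (-1.13546, -1.39473, -0.3939)–(0, -1.865, -0.3939)  len=1.2290
  (v17,v20,v15) [--+] → (-0.55247, -1.89892, -0.3939)–(-1.50459, -1.50459, -0.3939)  len=1.0305
  (v15,v20,v18) [+-+] → (-0.55247, -1.89892, -0.3939)–(0, -2.12775, -0.3939)  len=0.5980
  (v19,v22,v20) [++-] → (0.183341, -1.78907, -0.3939)–(0, -1.865, -0.3939)  len=0.1984
  (v20,v22,v23) [-+-] → (0.183341, -1.78907, -0.3939)–(1.3188, -1.3188, -0.3939)  len=1.2290
  (v20,v23,v18) [--+] → (0.952118, -1.73342, -0.3939)–(0, -2.12775, -0.3939)  len=1.0305
  (v18,v23,v21) [+-+] → (0.952118, -1.73342, -0.3939)–(1.50459, -1.50459, -0.3939)  len=0.5980
  (v22,v1,v23) [++-] → (1.39473, -1.13546, -0.3939)–(1.3188, -1.3188, -0.3939)  len=0.1984
  (v23,v1,v2) [-+-] → (1.39473, -1.13546, -0.3939)–(1.865, 0, -0.3939)  len=1.2290
  (v23,v2,v21) [--+] → (1.89892, -0.55247, -0.3939)–(1.50459, -1.50459, -0.3939)  len=1.0305
  (v21,v2,v0) [+-+] → (1.89892, -0.55247, -0.3939)–(2.12775, 0, -0.3939)  len=0.5980

Chained into 2 loop(s):
  loop 1: 16 segments, perimeter = 11.4195
  loop 2: 16 segments, perimeter = 13.0283
Total perimeter = 24.448

loops=2 perimeter=24.448


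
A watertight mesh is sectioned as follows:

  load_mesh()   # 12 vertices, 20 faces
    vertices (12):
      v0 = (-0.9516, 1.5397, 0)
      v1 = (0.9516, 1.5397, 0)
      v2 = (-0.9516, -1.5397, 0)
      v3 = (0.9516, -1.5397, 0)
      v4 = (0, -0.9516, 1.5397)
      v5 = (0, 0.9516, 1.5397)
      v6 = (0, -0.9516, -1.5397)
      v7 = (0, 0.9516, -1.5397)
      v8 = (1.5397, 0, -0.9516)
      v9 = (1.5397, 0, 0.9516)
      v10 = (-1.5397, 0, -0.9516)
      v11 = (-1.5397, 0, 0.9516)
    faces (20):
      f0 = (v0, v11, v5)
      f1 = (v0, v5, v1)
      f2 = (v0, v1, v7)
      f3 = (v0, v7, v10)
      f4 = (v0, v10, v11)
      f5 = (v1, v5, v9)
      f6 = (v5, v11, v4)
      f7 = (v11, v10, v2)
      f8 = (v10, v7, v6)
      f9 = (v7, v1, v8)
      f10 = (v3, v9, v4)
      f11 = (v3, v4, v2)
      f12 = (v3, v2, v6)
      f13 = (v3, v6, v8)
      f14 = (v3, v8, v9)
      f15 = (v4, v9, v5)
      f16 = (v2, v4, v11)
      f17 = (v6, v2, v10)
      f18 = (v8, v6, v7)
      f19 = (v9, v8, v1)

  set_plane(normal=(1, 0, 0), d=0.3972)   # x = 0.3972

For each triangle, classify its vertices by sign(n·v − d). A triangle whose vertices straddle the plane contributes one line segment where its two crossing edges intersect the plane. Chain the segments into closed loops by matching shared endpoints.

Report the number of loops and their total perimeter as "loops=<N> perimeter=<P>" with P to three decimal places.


loops=1 perimeter=9.443

Straddling triangles (10 of 20):
  (v0,v5,v1) [--+] → (0.3972, 1.19707, 0.897026)–(0.3972, 1.5397, 0)  len=0.9602
  (v0,v1,v7) [-+-] → (0.3972, 1.5397, 0)–(0.3972, 1.19707, -0.897026)  len=0.9602
  (v1,v5,v9) [+-+] → (0.3972, 1.19707, 0.897026)–(0.3972, 0.706114, 1.38799)  len=0.6943
  (v7,v1,v8) [-++] → (0.3972, 1.19707, -0.897026)–(0.3972, 0.706114, -1.38799)  len=0.6943
  (v3,v9,v4) [++-] → (0.3972, -0.706114, 1.38799)–(0.3972, -1.19707, 0.897026)  len=0.6943
  (v3,v4,v2) [+--] → (0.3972, -1.19707, 0.897026)–(0.3972, -1.5397, 0)  len=0.9602
  (v3,v2,v6) [+--] → (0.3972, -1.5397, 0)–(0.3972, -1.19707, -0.897026)  len=0.9602
  (v3,v6,v8) [+-+] → (0.3972, -1.19707, -0.897026)–(0.3972, -0.706114, -1.38799)  len=0.6943
  (v4,v9,v5) [-+-] → (0.3972, -0.706114, 1.38799)–(0.3972, 0.706114, 1.38799)  len=1.4122
  (v8,v6,v7) [+--] → (0.3972, -0.706114, -1.38799)–(0.3972, 0.706114, -1.38799)  len=1.4122

Chained into 1 loop(s):
  loop 1: 10 segments, perimeter = 9.4427
Total perimeter = 9.443


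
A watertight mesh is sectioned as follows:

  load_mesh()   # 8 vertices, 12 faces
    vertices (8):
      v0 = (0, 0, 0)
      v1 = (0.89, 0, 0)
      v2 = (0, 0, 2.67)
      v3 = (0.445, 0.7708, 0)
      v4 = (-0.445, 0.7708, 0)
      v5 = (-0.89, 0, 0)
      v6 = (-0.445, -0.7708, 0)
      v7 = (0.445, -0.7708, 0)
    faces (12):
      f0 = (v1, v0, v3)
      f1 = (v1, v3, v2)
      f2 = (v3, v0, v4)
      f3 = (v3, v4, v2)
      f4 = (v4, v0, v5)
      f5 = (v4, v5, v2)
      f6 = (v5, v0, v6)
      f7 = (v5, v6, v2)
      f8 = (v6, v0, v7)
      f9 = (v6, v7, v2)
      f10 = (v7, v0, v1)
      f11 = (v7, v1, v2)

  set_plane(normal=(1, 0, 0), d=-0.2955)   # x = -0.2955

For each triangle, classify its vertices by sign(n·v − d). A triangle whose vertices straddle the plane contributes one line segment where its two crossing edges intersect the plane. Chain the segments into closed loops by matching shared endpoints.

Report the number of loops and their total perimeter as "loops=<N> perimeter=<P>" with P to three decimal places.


Straddling triangles (8 of 12):
  (v3,v0,v4) [++-] → (-0.2955, 0.511846, 0)–(-0.2955, 0.7708, 0)  len=0.2590
  (v3,v4,v2) [+-+] → (-0.2955, 0.7708, 0)–(-0.2955, 0.511846, 0.897)  len=0.9336
  (v4,v0,v5) [-+-] → (-0.2955, 0.511846, 0)–(-0.2955, 0, 0)  len=0.5118
  (v4,v5,v2) [--+] → (-0.2955, 0, 1.7835)–(-0.2955, 0.511846, 0.897)  len=1.0237
  (v5,v0,v6) [-+-] → (-0.2955, 0, 0)–(-0.2955, -0.511846, 0)  len=0.5118
  (v5,v6,v2) [--+] → (-0.2955, -0.511846, 0.897)–(-0.2955, 0, 1.7835)  len=1.0237
  (v6,v0,v7) [-++] → (-0.2955, -0.511846, 0)–(-0.2955, -0.7708, 0)  len=0.2590
  (v6,v7,v2) [-++] → (-0.2955, -0.7708, 0)–(-0.2955, -0.511846, 0.897)  len=0.9336

Chained into 1 loop(s):
  loop 1: 8 segments, perimeter = 5.4562
Total perimeter = 5.456

loops=1 perimeter=5.456


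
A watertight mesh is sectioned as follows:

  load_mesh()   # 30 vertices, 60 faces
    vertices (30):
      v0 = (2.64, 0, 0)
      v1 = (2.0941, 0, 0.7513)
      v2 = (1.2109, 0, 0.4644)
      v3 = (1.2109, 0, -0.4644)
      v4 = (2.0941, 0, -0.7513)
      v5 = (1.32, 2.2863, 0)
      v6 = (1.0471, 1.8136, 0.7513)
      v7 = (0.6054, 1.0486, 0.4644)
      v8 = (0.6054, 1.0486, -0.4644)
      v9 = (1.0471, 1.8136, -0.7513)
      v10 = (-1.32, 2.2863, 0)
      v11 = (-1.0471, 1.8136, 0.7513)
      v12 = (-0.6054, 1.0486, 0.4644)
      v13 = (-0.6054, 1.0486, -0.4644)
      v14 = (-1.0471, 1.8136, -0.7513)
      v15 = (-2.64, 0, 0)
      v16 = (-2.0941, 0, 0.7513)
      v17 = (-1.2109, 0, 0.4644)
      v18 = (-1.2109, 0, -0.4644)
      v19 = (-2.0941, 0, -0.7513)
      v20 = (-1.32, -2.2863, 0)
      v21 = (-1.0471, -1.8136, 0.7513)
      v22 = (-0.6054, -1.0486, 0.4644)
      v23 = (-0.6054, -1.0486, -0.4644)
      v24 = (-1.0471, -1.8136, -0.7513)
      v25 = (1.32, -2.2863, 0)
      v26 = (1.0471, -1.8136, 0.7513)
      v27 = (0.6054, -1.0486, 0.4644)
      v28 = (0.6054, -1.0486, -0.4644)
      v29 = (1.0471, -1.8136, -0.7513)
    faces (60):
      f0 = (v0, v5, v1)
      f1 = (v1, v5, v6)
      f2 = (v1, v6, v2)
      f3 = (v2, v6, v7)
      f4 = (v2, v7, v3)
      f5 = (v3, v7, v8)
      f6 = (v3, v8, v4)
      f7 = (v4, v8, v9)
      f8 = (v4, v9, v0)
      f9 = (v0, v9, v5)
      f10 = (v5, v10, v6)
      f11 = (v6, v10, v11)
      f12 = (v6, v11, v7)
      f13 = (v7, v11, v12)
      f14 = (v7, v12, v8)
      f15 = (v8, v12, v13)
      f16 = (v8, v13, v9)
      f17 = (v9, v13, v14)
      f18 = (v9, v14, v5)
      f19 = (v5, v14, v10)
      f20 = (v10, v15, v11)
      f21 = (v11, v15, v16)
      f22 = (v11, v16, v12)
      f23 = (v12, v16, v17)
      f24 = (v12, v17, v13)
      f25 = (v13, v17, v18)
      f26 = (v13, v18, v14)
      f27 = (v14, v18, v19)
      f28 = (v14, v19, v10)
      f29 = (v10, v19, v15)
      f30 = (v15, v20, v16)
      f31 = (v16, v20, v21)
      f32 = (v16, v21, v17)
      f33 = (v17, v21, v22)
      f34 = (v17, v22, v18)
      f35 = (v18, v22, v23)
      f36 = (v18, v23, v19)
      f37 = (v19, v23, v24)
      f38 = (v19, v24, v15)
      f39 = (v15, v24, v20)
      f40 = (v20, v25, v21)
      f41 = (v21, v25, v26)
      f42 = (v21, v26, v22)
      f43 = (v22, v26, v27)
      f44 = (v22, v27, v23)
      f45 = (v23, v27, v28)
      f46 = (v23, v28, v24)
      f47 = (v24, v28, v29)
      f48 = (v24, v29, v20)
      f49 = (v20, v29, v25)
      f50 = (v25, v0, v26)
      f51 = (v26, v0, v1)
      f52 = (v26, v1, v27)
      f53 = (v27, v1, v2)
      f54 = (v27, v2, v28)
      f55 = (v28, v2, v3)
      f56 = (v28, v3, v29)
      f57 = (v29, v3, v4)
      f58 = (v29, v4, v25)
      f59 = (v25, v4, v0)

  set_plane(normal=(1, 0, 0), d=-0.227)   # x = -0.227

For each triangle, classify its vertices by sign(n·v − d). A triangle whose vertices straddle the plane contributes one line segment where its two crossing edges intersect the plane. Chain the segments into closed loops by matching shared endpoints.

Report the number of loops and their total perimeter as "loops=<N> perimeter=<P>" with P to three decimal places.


Straddling triangles (20 of 60):
  (v5,v10,v6) [+-+] → (-0.227, 2.2863, 0)–(-0.227, 2.06803, 0.34691)  len=0.4099
  (v6,v10,v11) [+--] → (-0.227, 2.06803, 0.34691)–(-0.227, 1.8136, 0.7513)  len=0.4778
  (v6,v11,v7) [+-+] → (-0.227, 1.8136, 0.7513)–(-0.227, 1.43395, 0.608918)  len=0.4055
  (v7,v11,v12) [+--] → (-0.227, 1.43395, 0.608918)–(-0.227, 1.0486, 0.4644)  len=0.4116
  (v7,v12,v8) [+-+] → (-0.227, 1.0486, 0.4644)–(-0.227, 1.0486, 0.174131)  len=0.2903
  (v8,v12,v13) [+--] → (-0.227, 1.0486, 0.174131)–(-0.227, 1.0486, -0.4644)  len=0.6385
  (v8,v13,v9) [+-+] → (-0.227, 1.0486, -0.4644)–(-0.227, 1.22377, -0.530096)  len=0.1871
  (v9,v13,v14) [+--] → (-0.227, 1.22377, -0.530096)–(-0.227, 1.8136, -0.7513)  len=0.6299
  (v9,v14,v5) [+-+] → (-0.227, 1.8136, -0.7513)–(-0.227, 1.97737, -0.491006)  len=0.3075
  (v5,v14,v10) [+--] → (-0.227, 1.97737, -0.491006)–(-0.227, 2.2863, 0)  len=0.5801
  (v20,v25,v21) [-+-] → (-0.227, -2.2863, 0)–(-0.227, -1.97737, 0.491006)  len=0.5801
  (v21,v25,v26) [-++] → (-0.227, -1.97737, 0.491006)–(-0.227, -1.8136, 0.7513)  len=0.3075
  (v21,v26,v22) [-+-] → (-0.227, -1.8136, 0.7513)–(-0.227, -1.22377, 0.530096)  len=0.6299
  (v22,v26,v27) [-++] → (-0.227, -1.22377, 0.530096)–(-0.227, -1.0486, 0.4644)  len=0.1871
  (v22,v27,v23) [-+-] → (-0.227, -1.0486, 0.4644)–(-0.227, -1.0486, -0.174131)  len=0.6385
  (v23,v27,v28) [-++] → (-0.227, -1.0486, -0.174131)–(-0.227, -1.0486, -0.4644)  len=0.2903
  (v23,v28,v24) [-+-] → (-0.227, -1.0486, -0.4644)–(-0.227, -1.43395, -0.608918)  len=0.4116
  (v24,v28,v29) [-++] → (-0.227, -1.43395, -0.608918)–(-0.227, -1.8136, -0.7513)  len=0.4055
  (v24,v29,v20) [-+-] → (-0.227, -1.8136, -0.7513)–(-0.227, -2.06803, -0.34691)  len=0.4778
  (v20,v29,v25) [-++] → (-0.227, -2.06803, -0.34691)–(-0.227, -2.2863, 0)  len=0.4099

Chained into 2 loop(s):
  loop 1: 10 segments, perimeter = 4.3381
  loop 2: 10 segments, perimeter = 4.3381
Total perimeter = 8.676

loops=2 perimeter=8.676


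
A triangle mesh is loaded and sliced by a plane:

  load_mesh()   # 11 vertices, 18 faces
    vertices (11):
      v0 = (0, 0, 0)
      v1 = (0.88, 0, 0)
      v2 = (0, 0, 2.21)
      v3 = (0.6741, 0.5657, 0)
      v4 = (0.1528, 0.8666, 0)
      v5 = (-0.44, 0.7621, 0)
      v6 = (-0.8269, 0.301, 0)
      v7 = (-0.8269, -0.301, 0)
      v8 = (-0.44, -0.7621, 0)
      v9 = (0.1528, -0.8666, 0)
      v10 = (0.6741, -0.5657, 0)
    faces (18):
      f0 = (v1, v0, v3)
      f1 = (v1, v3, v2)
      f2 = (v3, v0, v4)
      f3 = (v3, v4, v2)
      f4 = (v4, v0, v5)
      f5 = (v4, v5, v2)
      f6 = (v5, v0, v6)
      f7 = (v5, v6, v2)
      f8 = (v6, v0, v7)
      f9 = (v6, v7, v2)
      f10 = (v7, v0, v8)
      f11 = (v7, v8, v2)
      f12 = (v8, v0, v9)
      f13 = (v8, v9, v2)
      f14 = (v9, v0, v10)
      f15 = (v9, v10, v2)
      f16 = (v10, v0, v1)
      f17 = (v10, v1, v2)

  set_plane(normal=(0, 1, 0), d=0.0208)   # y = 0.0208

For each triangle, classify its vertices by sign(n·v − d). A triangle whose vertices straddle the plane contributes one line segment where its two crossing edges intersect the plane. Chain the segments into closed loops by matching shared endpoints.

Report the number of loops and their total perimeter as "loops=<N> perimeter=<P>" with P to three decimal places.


loops=1 perimeter=6.343

Straddling triangles (10 of 18):
  (v1,v0,v3) [--+] → (0.0247857, 0.0208, 0)–(0.872429, 0.0208, 0)  len=0.8476
  (v1,v3,v2) [-+-] → (0.872429, 0.0208, 0)–(0.0247857, 0.0208, 2.12874)  len=2.2913
  (v3,v0,v4) [+-+] → (0.0247857, 0.0208, 0)–(0.00366748, 0.0208, 0)  len=0.0211
  (v3,v4,v2) [++-] → (0.00366748, 0.0208, 2.15696)–(0.0247857, 0.0208, 2.12874)  len=0.0352
  (v4,v0,v5) [+-+] → (0.00366748, 0.0208, 0)–(-0.0120089, 0.0208, 0)  len=0.0157
  (v4,v5,v2) [++-] → (-0.0120089, 0.0208, 2.14968)–(0.00366748, 0.0208, 2.15696)  len=0.0173
  (v5,v0,v6) [+-+] → (-0.0120089, 0.0208, 0)–(-0.0571413, 0.0208, 0)  len=0.0451
  (v5,v6,v2) [++-] → (-0.0571413, 0.0208, 2.05728)–(-0.0120089, 0.0208, 2.14968)  len=0.1028
  (v6,v0,v7) [+--] → (-0.0571413, 0.0208, 0)–(-0.8269, 0.0208, 0)  len=0.7698
  (v6,v7,v2) [+--] → (-0.8269, 0.0208, 0)–(-0.0571413, 0.0208, 2.05728)  len=2.1966

Chained into 1 loop(s):
  loop 1: 10 segments, perimeter = 6.3426
Total perimeter = 6.343


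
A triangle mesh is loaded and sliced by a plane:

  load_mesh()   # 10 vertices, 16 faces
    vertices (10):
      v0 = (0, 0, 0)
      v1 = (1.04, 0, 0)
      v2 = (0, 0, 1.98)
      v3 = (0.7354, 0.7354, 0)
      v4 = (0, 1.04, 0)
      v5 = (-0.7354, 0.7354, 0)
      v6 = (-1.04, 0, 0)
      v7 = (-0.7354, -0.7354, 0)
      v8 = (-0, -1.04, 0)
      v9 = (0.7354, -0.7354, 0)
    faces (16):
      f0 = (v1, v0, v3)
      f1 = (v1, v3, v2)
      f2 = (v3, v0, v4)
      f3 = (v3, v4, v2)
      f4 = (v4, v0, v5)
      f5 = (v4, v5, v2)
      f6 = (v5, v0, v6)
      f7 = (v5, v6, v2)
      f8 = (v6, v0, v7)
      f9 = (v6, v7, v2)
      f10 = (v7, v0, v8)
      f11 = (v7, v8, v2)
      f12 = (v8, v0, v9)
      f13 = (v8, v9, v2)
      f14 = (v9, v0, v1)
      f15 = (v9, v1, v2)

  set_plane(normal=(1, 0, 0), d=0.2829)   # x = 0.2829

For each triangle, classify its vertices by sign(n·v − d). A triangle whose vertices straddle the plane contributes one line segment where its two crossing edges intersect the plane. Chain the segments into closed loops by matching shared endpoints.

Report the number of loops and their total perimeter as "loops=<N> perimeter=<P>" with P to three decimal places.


Straddling triangles (8 of 16):
  (v1,v0,v3) [+-+] → (0.2829, 0, 0)–(0.2829, 0.2829, 0)  len=0.2829
  (v1,v3,v2) [++-] → (0.2829, 0.2829, 1.21832)–(0.2829, 0, 1.4414)  len=0.3603
  (v3,v0,v4) [+--] → (0.2829, 0.2829, 0)–(0.2829, 0.922824, 0)  len=0.6399
  (v3,v4,v2) [+--] → (0.2829, 0.922824, 0)–(0.2829, 0.2829, 1.21832)  len=1.3762
  (v8,v0,v9) [--+] → (0.2829, -0.2829, 0)–(0.2829, -0.922824, 0)  len=0.6399
  (v8,v9,v2) [-+-] → (0.2829, -0.922824, 0)–(0.2829, -0.2829, 1.21832)  len=1.3762
  (v9,v0,v1) [+-+] → (0.2829, -0.2829, 0)–(0.2829, 0, 0)  len=0.2829
  (v9,v1,v2) [++-] → (0.2829, 0, 1.4414)–(0.2829, -0.2829, 1.21832)  len=0.3603

Chained into 1 loop(s):
  loop 1: 8 segments, perimeter = 5.3185
Total perimeter = 5.319

loops=1 perimeter=5.319
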